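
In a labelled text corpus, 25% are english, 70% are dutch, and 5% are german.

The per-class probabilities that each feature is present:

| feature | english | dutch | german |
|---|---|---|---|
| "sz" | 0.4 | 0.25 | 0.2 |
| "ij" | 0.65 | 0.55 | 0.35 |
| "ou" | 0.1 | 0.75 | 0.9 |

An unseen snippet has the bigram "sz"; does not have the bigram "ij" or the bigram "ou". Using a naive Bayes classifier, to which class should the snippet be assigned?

english: 0.25 × 0.4 × (1−0.65) × (1−0.1) = 0.0315
dutch: 0.7 × 0.25 × (1−0.55) × (1−0.75) = 0.0196875
german: 0.05 × 0.2 × (1−0.35) × (1−0.9) = 0.00065
Highest score → english.

english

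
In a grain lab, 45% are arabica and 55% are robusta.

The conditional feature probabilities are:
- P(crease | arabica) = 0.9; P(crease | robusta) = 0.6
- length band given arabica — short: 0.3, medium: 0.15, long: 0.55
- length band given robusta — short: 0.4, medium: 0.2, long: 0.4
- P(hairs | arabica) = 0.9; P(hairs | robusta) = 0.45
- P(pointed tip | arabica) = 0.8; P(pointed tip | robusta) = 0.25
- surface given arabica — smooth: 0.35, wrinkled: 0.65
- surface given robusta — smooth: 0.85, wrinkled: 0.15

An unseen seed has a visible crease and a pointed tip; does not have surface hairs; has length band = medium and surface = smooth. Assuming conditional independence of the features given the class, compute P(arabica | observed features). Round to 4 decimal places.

arabica: 0.45 × 0.9 × 0.15 × (1−0.9) × 0.8 × 0.35 = 0.001701
robusta: 0.55 × 0.6 × 0.2 × (1−0.45) × 0.25 × 0.85 = 0.00771375
P(arabica | x) = 0.001701 / 0.00941475 ≈ 0.1807

0.1807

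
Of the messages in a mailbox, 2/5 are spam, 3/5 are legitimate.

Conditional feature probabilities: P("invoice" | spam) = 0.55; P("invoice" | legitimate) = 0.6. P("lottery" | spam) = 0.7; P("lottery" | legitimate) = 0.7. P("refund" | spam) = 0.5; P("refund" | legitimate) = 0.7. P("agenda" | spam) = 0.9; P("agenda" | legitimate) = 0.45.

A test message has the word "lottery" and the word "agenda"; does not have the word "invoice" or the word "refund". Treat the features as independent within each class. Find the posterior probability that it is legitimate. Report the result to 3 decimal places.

0.286

spam: 0.4 × (1−0.55) × 0.7 × (1−0.5) × 0.9 = 0.0567
legitimate: 0.6 × (1−0.6) × 0.7 × (1−0.7) × 0.45 = 0.02268
P(legitimate | x) = 0.02268 / 0.07938 ≈ 0.286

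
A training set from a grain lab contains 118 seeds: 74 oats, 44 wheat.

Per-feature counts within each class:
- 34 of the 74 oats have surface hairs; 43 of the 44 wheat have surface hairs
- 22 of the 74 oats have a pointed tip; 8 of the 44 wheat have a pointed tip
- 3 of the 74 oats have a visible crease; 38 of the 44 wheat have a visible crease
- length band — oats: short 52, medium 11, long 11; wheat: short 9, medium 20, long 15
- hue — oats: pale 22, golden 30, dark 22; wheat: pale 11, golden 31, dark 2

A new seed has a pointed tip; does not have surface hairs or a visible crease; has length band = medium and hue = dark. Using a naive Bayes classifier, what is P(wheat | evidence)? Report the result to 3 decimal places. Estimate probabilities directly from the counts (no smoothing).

0.001

oats: (74/118) × (40/74) × (22/74) × (71/74) × (11/74) × (22/74) ≈ 0.00427314
wheat: (44/118) × (1/44) × (8/44) × (6/44) × (20/44) × (2/44) ≈ 0.00000434119
P(wheat | x) = 0.00000434119 / 0.00427748119 ≈ 0.001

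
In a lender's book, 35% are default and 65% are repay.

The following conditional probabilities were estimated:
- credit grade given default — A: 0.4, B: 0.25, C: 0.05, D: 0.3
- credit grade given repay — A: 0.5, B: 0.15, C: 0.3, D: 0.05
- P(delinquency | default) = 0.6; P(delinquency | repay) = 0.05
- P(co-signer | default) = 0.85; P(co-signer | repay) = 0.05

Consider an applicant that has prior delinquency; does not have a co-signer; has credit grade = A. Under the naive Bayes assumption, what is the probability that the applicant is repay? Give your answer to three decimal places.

default: 0.35 × 0.4 × 0.6 × (1−0.85) = 0.0126
repay: 0.65 × 0.5 × 0.05 × (1−0.05) = 0.0154375
P(repay | x) = 0.0154375 / 0.0280375 ≈ 0.551

0.551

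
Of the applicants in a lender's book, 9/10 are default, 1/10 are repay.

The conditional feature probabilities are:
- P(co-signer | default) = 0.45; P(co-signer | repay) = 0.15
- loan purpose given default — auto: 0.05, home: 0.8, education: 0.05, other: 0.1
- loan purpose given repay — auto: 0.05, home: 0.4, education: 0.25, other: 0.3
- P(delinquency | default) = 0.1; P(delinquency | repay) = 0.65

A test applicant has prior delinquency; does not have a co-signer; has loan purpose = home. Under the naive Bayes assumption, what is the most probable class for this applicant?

default

default: 0.9 × (1−0.45) × 0.8 × 0.1 = 0.0396
repay: 0.1 × (1−0.15) × 0.4 × 0.65 = 0.0221
Highest score → default.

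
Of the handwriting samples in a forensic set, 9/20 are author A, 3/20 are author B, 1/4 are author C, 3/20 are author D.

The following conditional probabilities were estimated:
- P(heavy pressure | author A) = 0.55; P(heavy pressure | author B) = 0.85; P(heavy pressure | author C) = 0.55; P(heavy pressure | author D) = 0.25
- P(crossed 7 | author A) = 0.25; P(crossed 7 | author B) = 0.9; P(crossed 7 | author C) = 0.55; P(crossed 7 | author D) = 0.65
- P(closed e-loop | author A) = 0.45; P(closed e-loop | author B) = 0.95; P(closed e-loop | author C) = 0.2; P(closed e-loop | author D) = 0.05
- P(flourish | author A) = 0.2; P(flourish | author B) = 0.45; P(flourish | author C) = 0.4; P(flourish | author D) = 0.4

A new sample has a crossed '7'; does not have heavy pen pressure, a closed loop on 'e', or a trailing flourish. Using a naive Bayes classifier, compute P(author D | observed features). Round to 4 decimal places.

author A: 0.45 × (1−0.55) × 0.25 × (1−0.45) × (1−0.2) = 0.022275
author B: 0.15 × (1−0.85) × 0.9 × (1−0.95) × (1−0.45) = 0.000556875
author C: 0.25 × (1−0.55) × 0.55 × (1−0.2) × (1−0.4) = 0.0297
author D: 0.15 × (1−0.25) × 0.65 × (1−0.05) × (1−0.4) = 0.04168125
P(author D | x) = 0.04168125 / 0.094213125 ≈ 0.4424

0.4424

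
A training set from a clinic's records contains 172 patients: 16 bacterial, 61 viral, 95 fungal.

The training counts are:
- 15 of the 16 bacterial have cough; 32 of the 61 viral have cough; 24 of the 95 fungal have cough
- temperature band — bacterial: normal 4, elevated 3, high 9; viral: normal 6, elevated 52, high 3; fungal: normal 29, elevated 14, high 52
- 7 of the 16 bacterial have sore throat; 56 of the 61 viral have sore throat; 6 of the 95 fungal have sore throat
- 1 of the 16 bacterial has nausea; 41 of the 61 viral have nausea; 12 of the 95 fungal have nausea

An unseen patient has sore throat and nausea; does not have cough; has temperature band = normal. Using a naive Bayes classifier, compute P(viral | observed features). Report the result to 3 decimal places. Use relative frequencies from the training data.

bacterial: (16/172) × (1/16) × (4/16) × (7/16) × (1/16) ≈ 0.0000397438
viral: (61/172) × (29/61) × (6/61) × (56/61) × (41/61) ≈ 0.010233
fungal: (95/172) × (71/95) × (29/95) × (6/95) × (12/95) ≈ 0.00100529
P(viral | x) = 0.010233 / 0.0112780338 ≈ 0.907

0.907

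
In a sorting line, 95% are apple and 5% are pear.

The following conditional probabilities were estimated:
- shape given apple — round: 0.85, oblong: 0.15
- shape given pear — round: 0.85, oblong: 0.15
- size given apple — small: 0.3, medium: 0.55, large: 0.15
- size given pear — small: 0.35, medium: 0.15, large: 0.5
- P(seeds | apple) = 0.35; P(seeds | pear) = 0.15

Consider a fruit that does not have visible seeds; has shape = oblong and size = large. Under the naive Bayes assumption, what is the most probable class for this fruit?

apple: 0.95 × 0.15 × 0.15 × (1−0.35) = 0.01389375
pear: 0.05 × 0.15 × 0.5 × (1−0.15) = 0.0031875
Highest score → apple.

apple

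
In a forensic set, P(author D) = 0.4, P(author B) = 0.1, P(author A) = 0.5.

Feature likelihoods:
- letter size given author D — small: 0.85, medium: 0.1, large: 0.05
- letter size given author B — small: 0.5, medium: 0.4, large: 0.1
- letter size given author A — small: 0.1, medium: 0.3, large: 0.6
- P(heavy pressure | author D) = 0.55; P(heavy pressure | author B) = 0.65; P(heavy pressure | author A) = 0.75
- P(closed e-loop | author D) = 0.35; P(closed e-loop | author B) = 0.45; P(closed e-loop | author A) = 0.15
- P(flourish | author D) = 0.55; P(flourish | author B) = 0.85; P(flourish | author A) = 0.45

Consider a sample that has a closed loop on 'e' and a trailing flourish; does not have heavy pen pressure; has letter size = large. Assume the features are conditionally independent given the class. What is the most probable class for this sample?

author A

author D: 0.4 × 0.05 × (1−0.55) × 0.35 × 0.55 = 0.0017325
author B: 0.1 × 0.1 × (1−0.65) × 0.45 × 0.85 = 0.00133875
author A: 0.5 × 0.6 × (1−0.75) × 0.15 × 0.45 = 0.0050625
Highest score → author A.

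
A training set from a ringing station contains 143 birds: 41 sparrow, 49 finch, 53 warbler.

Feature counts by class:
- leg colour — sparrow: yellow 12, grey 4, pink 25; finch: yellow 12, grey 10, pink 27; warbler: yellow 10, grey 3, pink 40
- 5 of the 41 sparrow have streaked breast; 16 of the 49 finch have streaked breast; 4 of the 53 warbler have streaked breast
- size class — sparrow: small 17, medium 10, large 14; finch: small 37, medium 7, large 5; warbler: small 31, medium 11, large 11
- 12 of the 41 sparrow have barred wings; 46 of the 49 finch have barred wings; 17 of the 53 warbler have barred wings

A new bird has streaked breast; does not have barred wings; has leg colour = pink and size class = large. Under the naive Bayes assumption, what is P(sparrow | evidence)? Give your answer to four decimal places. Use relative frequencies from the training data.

sparrow: (41/143) × (25/41) × (5/41) × (14/41) × (29/41) ≈ 0.0051493
finch: (49/143) × (27/49) × (16/49) × (5/49) × (3/49) ≈ 0.000385168
warbler: (53/143) × (40/53) × (4/53) × (11/53) × (36/53) ≈ 0.00297613
P(sparrow | x) = 0.0051493 / 0.008510598 ≈ 0.6050

0.6050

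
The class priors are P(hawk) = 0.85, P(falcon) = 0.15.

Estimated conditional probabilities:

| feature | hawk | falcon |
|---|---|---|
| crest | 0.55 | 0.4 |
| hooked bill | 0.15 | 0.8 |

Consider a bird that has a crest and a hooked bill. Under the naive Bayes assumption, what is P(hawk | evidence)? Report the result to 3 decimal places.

0.594

hawk: 0.85 × 0.55 × 0.15 = 0.070125
falcon: 0.15 × 0.4 × 0.8 = 0.048
P(hawk | x) = 0.070125 / 0.118125 ≈ 0.594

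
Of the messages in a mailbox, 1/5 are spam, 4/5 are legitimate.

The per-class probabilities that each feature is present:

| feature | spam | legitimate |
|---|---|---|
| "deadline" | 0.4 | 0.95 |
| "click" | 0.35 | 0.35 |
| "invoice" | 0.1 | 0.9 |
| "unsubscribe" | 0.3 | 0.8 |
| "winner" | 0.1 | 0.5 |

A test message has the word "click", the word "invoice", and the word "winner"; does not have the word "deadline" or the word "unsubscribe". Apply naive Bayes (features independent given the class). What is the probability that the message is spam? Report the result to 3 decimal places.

spam: 0.2 × (1−0.4) × 0.35 × 0.1 × (1−0.3) × 0.1 = 0.000294
legitimate: 0.8 × (1−0.95) × 0.35 × 0.9 × (1−0.8) × 0.5 = 0.00126
P(spam | x) = 0.000294 / 0.001554 ≈ 0.189

0.189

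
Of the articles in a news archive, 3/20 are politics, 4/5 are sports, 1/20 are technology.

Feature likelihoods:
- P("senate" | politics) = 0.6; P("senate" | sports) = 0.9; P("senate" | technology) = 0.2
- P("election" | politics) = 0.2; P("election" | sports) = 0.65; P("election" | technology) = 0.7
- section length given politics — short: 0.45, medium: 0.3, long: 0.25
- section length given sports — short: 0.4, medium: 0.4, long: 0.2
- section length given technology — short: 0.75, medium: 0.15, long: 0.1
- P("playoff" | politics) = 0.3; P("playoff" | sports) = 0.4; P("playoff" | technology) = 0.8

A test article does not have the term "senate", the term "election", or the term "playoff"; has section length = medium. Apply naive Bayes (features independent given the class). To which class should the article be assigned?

politics

politics: 0.15 × (1−0.6) × (1−0.2) × 0.3 × (1−0.3) = 0.01008
sports: 0.8 × (1−0.9) × (1−0.65) × 0.4 × (1−0.4) = 0.00672
technology: 0.05 × (1−0.2) × (1−0.7) × 0.15 × (1−0.8) = 0.00036
Highest score → politics.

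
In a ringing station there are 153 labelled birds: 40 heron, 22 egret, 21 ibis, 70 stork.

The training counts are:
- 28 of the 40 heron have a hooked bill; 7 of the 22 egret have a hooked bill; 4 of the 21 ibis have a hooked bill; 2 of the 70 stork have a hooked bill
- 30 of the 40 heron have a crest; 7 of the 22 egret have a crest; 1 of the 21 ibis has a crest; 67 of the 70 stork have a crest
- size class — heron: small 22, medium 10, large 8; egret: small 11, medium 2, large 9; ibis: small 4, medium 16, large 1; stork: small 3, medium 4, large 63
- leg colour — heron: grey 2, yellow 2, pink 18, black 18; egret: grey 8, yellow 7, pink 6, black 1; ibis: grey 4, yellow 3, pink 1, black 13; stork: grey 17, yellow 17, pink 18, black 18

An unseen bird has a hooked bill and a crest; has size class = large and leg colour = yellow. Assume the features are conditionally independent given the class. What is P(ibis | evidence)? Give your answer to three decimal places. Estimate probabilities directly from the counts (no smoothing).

0.001

heron: (40/153) × (28/40) × (30/40) × (8/40) × (2/40) ≈ 0.00137255
egret: (22/153) × (7/22) × (7/22) × (9/22) × (7/22) ≈ 0.00189486
ibis: (21/153) × (4/21) × (1/21) × (1/21) × (3/21) ≈ 0.000008469
stork: (70/153) × (2/70) × (67/70) × (63/70) × (17/70) ≈ 0.00273469
P(ibis | x) = 0.000008469 / 0.006010569 ≈ 0.001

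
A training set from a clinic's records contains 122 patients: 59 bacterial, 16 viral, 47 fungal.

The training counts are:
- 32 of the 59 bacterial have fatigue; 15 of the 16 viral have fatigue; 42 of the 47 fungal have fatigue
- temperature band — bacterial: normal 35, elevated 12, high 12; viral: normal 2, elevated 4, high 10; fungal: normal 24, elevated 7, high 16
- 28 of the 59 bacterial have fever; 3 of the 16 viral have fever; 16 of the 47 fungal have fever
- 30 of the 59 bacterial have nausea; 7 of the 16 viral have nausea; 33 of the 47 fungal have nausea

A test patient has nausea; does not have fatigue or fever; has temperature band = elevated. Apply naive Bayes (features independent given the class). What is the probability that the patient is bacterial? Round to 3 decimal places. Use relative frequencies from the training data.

0.772

bacterial: (59/122) × (27/59) × (12/59) × (31/59) × (30/59) ≈ 0.0120257
viral: (16/122) × (1/16) × (4/16) × (13/16) × (7/16) ≈ 0.00072842
fungal: (47/122) × (5/47) × (7/47) × (31/47) × (33/47) ≈ 0.00282677
P(bacterial | x) = 0.0120257 / 0.01558089 ≈ 0.772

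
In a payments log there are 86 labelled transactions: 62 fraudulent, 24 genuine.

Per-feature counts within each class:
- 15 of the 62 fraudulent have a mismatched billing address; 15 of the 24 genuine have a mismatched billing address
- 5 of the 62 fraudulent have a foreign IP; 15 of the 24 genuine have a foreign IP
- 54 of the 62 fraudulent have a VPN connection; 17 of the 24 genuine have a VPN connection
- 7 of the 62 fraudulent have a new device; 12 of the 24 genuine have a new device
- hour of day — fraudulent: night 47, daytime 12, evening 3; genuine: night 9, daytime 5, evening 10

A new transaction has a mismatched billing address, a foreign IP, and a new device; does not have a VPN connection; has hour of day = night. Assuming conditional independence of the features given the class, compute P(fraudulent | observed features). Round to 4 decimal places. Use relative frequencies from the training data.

fraudulent: (62/86) × (15/62) × (5/62) × (8/62) × (7/62) × (47/62) ≈ 0.00015534
genuine: (24/86) × (15/24) × (15/24) × (7/24) × (12/24) × (9/24) ≈ 0.00596157
P(fraudulent | x) = 0.00015534 / 0.00611691 ≈ 0.0254

0.0254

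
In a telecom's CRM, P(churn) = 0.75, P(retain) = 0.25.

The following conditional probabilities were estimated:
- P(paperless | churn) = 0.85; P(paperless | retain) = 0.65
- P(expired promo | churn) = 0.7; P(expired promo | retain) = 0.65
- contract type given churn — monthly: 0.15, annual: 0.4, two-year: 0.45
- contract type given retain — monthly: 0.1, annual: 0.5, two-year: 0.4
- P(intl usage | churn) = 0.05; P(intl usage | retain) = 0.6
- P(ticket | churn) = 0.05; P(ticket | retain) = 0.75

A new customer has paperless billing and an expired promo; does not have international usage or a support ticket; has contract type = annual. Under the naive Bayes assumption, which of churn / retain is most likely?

churn: 0.75 × 0.85 × 0.7 × 0.4 × (1−0.05) × (1−0.05) = 0.16109625
retain: 0.25 × 0.65 × 0.65 × 0.5 × (1−0.6) × (1−0.75) = 0.00528125
Highest score → churn.

churn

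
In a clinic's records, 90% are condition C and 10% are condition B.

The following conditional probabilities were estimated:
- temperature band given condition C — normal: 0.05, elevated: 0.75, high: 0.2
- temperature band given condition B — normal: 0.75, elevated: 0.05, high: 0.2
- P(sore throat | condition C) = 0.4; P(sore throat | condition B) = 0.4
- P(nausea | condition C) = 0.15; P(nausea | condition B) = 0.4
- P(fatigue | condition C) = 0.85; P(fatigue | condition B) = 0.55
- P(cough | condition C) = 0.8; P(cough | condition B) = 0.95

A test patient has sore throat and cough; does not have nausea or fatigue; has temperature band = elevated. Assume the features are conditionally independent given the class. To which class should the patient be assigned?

condition C: 0.9 × 0.75 × 0.4 × (1−0.15) × (1−0.85) × 0.8 = 0.02754
condition B: 0.1 × 0.05 × 0.4 × (1−0.4) × (1−0.55) × 0.95 = 0.000513
Highest score → condition C.

condition C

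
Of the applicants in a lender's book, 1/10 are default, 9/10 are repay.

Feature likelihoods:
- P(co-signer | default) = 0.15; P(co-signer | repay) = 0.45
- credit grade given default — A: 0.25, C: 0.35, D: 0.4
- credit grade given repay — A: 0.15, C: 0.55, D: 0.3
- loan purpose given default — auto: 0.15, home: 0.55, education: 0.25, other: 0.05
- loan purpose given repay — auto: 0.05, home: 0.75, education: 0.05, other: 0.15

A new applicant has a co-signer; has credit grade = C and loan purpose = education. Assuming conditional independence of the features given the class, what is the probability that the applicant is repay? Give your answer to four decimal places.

0.8946

default: 0.1 × 0.15 × 0.35 × 0.25 = 0.0013125
repay: 0.9 × 0.45 × 0.55 × 0.05 = 0.0111375
P(repay | x) = 0.0111375 / 0.01245 ≈ 0.8946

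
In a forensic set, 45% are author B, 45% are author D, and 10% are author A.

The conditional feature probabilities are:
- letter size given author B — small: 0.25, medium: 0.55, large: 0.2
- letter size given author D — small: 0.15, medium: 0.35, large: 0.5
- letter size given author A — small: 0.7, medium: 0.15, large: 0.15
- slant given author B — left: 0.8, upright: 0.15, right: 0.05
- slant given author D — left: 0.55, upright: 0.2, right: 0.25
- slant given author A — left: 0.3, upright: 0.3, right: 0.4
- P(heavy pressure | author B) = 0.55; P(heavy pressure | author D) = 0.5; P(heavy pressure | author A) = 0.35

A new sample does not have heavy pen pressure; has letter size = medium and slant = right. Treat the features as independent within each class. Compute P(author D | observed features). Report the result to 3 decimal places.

author B: 0.45 × 0.55 × 0.05 × (1−0.55) = 0.00556875
author D: 0.45 × 0.35 × 0.25 × (1−0.5) = 0.0196875
author A: 0.1 × 0.15 × 0.4 × (1−0.35) = 0.0039
P(author D | x) = 0.0196875 / 0.02915625 ≈ 0.675

0.675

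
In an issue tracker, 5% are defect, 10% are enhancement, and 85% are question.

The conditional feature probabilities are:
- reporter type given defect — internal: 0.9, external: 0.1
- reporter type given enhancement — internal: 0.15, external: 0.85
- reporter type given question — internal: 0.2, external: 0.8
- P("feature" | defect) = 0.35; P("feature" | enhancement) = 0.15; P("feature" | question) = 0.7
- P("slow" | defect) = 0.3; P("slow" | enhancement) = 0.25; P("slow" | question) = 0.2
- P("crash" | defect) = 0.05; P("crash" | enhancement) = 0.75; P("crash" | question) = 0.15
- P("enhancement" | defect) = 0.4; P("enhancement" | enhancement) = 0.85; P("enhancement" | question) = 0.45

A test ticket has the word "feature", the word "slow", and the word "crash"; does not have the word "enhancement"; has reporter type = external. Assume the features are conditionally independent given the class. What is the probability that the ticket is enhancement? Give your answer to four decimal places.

defect: 0.05 × 0.1 × 0.35 × 0.3 × 0.05 × (1−0.4) = 0.00001575
enhancement: 0.1 × 0.85 × 0.15 × 0.25 × 0.75 × (1−0.85) = 0.00035859375
question: 0.85 × 0.8 × 0.7 × 0.2 × 0.15 × (1−0.45) = 0.007854
P(enhancement | x) = 0.00035859375 / 0.00822834375 ≈ 0.0436

0.0436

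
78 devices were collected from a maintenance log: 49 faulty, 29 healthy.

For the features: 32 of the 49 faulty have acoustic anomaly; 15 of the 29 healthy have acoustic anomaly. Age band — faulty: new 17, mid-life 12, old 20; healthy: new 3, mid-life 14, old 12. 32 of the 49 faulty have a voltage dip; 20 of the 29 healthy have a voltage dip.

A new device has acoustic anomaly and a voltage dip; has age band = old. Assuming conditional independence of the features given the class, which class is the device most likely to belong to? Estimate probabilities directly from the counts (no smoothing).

faulty: (49/78) × (32/49) × (20/49) × (32/49) ≈ 0.109356
healthy: (29/78) × (15/29) × (12/29) × (20/29) ≈ 0.0548797
Highest score → faulty.

faulty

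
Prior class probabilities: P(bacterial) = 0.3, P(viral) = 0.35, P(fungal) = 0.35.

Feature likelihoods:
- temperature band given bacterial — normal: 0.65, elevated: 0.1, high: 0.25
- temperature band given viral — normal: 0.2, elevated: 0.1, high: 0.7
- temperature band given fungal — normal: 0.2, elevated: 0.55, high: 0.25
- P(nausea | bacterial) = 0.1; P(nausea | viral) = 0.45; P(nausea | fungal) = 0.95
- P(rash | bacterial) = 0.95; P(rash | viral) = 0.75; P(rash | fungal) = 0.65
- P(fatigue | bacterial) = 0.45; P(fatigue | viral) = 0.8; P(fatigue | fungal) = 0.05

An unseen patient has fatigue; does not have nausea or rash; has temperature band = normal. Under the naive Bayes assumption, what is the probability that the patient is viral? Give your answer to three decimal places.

bacterial: 0.3 × 0.65 × (1−0.1) × (1−0.95) × 0.45 = 0.00394875
viral: 0.35 × 0.2 × (1−0.45) × (1−0.75) × 0.8 = 0.0077
fungal: 0.35 × 0.2 × (1−0.95) × (1−0.65) × 0.05 = 0.00006125
P(viral | x) = 0.0077 / 0.01171 ≈ 0.658

0.658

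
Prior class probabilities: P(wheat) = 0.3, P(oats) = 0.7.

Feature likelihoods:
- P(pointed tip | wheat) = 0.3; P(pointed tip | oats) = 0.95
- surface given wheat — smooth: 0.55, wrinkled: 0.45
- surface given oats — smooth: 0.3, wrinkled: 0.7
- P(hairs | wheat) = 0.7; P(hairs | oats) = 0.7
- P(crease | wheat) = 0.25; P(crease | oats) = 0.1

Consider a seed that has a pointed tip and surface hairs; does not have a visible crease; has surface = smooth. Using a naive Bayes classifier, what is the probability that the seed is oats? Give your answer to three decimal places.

wheat: 0.3 × 0.3 × 0.55 × 0.7 × (1−0.25) = 0.0259875
oats: 0.7 × 0.95 × 0.3 × 0.7 × (1−0.1) = 0.125685
P(oats | x) = 0.125685 / 0.1516725 ≈ 0.829

0.829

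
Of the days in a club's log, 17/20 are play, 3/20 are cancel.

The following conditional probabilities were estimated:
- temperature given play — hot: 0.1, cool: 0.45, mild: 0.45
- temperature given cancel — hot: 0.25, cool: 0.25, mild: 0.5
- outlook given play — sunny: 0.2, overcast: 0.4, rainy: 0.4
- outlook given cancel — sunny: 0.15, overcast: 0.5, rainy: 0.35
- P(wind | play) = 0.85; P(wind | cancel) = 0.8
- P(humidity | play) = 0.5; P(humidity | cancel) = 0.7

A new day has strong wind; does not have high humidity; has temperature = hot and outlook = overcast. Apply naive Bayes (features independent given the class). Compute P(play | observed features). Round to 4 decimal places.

play: 0.85 × 0.1 × 0.4 × 0.85 × (1−0.5) = 0.01445
cancel: 0.15 × 0.25 × 0.5 × 0.8 × (1−0.7) = 0.0045
P(play | x) = 0.01445 / 0.01895 ≈ 0.7625

0.7625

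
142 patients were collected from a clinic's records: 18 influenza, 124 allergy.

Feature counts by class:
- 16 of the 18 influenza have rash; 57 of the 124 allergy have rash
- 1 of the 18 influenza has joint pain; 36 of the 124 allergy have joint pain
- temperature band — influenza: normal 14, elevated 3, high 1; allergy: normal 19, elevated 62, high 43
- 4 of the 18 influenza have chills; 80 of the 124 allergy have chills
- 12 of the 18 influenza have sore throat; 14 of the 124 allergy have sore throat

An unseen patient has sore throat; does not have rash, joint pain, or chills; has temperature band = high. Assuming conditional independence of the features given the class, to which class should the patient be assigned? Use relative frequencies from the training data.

influenza: (18/142) × (2/18) × (17/18) × (1/18) × (14/18) × (12/18) ≈ 0.000383186
allergy: (124/142) × (67/124) × (88/124) × (43/124) × (44/124) × (14/124) ≈ 0.00465191
Highest score → allergy.

allergy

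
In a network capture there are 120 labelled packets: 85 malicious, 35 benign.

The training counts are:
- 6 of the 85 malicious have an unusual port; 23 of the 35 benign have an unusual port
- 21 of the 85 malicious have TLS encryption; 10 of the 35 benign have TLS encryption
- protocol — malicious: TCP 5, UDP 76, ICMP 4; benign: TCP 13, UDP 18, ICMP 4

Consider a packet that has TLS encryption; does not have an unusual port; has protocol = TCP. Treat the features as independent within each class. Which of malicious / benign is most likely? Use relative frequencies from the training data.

malicious: (85/120) × (79/85) × (21/85) × (5/85) ≈ 0.00956747
benign: (35/120) × (12/35) × (10/35) × (13/35) ≈ 0.0106122
Highest score → benign.

benign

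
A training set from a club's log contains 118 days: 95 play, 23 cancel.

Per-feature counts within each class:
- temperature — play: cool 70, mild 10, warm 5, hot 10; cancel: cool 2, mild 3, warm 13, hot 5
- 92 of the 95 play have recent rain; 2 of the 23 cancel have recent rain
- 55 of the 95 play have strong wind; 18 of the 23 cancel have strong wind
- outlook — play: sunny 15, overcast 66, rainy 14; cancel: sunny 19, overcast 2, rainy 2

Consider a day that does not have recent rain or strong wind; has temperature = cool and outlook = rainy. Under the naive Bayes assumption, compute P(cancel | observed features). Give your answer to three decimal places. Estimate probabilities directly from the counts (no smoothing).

play: (95/118) × (70/95) × (3/95) × (40/95) × (14/95) ≈ 0.0011624
cancel: (23/118) × (2/23) × (21/23) × (5/23) × (2/23) ≈ 0.000292539
P(cancel | x) = 0.000292539 / 0.001454939 ≈ 0.201

0.201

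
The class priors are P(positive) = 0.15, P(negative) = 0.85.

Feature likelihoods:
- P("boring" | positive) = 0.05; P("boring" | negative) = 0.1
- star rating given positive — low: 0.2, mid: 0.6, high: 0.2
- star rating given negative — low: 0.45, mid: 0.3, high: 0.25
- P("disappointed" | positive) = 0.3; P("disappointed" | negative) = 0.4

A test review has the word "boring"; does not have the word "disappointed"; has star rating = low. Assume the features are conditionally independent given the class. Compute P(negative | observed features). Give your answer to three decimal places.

0.956

positive: 0.15 × 0.05 × 0.2 × (1−0.3) = 0.00105
negative: 0.85 × 0.1 × 0.45 × (1−0.4) = 0.02295
P(negative | x) = 0.02295 / 0.024 ≈ 0.956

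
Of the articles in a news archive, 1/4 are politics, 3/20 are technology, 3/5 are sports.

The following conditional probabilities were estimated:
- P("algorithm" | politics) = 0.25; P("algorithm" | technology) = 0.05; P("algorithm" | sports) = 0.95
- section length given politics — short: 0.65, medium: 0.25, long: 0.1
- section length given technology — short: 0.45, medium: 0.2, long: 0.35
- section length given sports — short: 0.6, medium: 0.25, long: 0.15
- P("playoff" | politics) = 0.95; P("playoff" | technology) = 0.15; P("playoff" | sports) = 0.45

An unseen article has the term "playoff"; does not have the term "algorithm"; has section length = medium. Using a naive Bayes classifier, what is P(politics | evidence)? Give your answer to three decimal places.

politics: 0.25 × (1−0.25) × 0.25 × 0.95 = 0.04453125
technology: 0.15 × (1−0.05) × 0.2 × 0.15 = 0.004275
sports: 0.6 × (1−0.95) × 0.25 × 0.45 = 0.003375
P(politics | x) = 0.04453125 / 0.05218125 ≈ 0.853

0.853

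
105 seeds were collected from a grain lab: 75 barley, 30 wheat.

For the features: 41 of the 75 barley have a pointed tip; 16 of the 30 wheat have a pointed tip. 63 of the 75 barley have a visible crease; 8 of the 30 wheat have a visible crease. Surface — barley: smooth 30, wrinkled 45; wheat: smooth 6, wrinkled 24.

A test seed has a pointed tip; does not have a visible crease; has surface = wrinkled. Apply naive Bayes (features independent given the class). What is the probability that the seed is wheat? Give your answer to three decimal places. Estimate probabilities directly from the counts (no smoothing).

barley: (75/105) × (41/75) × (12/75) × (45/75) ≈ 0.0374857
wheat: (30/105) × (16/30) × (22/30) × (24/30) ≈ 0.0893968
P(wheat | x) = 0.0893968 / 0.1268825 ≈ 0.705

0.705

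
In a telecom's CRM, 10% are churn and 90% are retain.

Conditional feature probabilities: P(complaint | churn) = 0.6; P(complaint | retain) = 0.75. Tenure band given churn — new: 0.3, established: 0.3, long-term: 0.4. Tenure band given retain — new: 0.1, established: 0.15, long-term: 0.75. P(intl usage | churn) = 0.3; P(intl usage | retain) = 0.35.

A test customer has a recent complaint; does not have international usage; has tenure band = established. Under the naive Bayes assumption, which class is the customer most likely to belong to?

retain

churn: 0.1 × 0.6 × 0.3 × (1−0.3) = 0.0126
retain: 0.9 × 0.75 × 0.15 × (1−0.35) = 0.0658125
Highest score → retain.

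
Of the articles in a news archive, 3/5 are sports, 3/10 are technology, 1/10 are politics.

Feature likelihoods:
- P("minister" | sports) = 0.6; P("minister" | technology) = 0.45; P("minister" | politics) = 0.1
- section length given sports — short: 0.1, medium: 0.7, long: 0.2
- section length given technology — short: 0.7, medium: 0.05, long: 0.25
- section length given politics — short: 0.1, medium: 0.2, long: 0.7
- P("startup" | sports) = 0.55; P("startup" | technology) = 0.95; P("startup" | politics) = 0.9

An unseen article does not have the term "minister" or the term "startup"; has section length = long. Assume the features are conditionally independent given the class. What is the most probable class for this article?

sports: 0.6 × (1−0.6) × 0.2 × (1−0.55) = 0.0216
technology: 0.3 × (1−0.45) × 0.25 × (1−0.95) = 0.0020625
politics: 0.1 × (1−0.1) × 0.7 × (1−0.9) = 0.0063
Highest score → sports.

sports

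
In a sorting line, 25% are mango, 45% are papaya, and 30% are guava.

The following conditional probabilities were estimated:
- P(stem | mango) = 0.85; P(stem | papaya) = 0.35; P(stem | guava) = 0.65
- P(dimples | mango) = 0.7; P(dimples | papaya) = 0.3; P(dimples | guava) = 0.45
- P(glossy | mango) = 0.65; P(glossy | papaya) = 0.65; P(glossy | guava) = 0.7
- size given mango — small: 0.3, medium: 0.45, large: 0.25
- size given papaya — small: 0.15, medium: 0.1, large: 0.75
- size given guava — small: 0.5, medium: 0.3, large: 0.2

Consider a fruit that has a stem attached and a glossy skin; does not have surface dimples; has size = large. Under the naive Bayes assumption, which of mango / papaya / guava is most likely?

mango: 0.25 × 0.85 × (1−0.7) × 0.65 × 0.25 = 0.010359375
papaya: 0.45 × 0.35 × (1−0.3) × 0.65 × 0.75 = 0.053746875
guava: 0.3 × 0.65 × (1−0.45) × 0.7 × 0.2 = 0.015015
Highest score → papaya.

papaya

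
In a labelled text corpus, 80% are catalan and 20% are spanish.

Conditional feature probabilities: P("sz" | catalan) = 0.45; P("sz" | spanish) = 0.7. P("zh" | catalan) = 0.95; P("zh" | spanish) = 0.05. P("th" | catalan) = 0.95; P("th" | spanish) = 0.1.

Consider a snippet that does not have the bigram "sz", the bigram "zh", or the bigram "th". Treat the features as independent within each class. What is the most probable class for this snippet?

catalan: 0.8 × (1−0.45) × (1−0.95) × (1−0.95) = 0.0011
spanish: 0.2 × (1−0.7) × (1−0.05) × (1−0.1) = 0.0513
Highest score → spanish.

spanish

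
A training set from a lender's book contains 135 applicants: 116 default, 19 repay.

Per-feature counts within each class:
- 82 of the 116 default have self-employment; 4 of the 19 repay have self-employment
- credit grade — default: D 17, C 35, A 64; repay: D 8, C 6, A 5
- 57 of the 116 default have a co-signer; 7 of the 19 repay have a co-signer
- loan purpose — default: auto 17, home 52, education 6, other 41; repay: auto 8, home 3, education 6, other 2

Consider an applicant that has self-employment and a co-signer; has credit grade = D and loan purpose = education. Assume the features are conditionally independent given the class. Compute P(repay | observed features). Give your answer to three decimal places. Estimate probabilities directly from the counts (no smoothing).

default: (116/135) × (82/116) × (17/116) × (57/116) × (6/116) ≈ 0.00226246
repay: (19/135) × (4/19) × (8/19) × (7/19) × (6/19) ≈ 0.00145146
P(repay | x) = 0.00145146 / 0.00371392 ≈ 0.391

0.391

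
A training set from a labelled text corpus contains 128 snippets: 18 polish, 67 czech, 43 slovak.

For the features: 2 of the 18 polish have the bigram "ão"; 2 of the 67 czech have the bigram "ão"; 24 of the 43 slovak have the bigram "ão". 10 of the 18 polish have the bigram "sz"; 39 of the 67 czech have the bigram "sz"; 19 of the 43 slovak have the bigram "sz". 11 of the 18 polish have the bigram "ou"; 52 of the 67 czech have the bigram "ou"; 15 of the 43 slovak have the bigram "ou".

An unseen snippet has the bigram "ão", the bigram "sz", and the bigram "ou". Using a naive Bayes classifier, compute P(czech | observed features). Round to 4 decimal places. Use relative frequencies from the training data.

0.1711

polish: (18/128) × (2/18) × (10/18) × (11/18) ≈ 0.00530478
czech: (67/128) × (2/67) × (39/67) × (52/67) ≈ 0.00705892
slovak: (43/128) × (24/43) × (19/43) × (15/43) ≈ 0.0289008
P(czech | x) = 0.00705892 / 0.0412645 ≈ 0.1711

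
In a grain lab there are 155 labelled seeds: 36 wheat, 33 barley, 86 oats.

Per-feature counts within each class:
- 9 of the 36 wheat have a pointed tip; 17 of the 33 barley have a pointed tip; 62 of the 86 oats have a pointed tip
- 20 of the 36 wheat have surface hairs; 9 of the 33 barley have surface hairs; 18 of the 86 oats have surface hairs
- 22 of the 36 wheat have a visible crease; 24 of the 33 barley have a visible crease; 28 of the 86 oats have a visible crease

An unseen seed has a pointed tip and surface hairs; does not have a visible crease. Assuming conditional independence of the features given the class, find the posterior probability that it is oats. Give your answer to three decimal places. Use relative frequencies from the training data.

0.732

wheat: (36/155) × (9/36) × (20/36) × (14/36) ≈ 0.0125448
barley: (33/155) × (17/33) × (9/33) × (9/33) ≈ 0.00815782
oats: (86/155) × (62/86) × (18/86) × (58/86) ≈ 0.056463
P(oats | x) = 0.056463 / 0.07716562 ≈ 0.732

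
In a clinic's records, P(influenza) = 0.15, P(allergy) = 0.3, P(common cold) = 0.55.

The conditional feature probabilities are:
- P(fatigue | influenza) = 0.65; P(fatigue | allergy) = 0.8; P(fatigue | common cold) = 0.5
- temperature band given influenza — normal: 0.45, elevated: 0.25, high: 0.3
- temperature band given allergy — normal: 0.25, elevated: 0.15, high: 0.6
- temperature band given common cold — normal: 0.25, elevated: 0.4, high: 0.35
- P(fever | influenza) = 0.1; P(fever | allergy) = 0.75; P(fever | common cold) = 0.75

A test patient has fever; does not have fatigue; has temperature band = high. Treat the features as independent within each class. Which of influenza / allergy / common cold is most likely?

influenza: 0.15 × (1−0.65) × 0.3 × 0.1 = 0.001575
allergy: 0.3 × (1−0.8) × 0.6 × 0.75 = 0.027
common cold: 0.55 × (1−0.5) × 0.35 × 0.75 = 0.0721875
Highest score → common cold.

common cold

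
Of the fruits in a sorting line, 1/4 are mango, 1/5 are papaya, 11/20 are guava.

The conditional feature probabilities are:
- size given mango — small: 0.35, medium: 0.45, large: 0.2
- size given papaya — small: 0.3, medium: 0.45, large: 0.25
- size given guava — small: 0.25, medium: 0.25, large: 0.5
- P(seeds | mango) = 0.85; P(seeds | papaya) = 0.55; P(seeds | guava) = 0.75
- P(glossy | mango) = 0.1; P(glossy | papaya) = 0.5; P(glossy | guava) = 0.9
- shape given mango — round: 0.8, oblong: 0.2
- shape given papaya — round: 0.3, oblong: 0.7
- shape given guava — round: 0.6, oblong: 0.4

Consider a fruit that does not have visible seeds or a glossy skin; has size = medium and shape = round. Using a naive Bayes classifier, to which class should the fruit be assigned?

mango

mango: 0.25 × 0.45 × (1−0.85) × (1−0.1) × 0.8 = 0.01215
papaya: 0.2 × 0.45 × (1−0.55) × (1−0.5) × 0.3 = 0.006075
guava: 0.55 × 0.25 × (1−0.75) × (1−0.9) × 0.6 = 0.0020625
Highest score → mango.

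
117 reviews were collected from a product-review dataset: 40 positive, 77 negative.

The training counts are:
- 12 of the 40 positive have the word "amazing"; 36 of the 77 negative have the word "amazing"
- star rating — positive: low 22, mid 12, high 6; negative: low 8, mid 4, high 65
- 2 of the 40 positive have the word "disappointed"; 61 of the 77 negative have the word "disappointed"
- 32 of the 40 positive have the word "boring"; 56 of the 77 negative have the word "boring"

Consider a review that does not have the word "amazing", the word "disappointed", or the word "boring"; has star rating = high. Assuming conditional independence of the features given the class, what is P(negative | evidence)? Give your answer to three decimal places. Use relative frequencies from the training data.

0.711

positive: (40/117) × (28/40) × (6/40) × (38/40) × (8/40) ≈ 0.00682051
negative: (77/117) × (41/77) × (65/77) × (16/77) × (21/77) ≈ 0.016764
P(negative | x) = 0.016764 / 0.02358451 ≈ 0.711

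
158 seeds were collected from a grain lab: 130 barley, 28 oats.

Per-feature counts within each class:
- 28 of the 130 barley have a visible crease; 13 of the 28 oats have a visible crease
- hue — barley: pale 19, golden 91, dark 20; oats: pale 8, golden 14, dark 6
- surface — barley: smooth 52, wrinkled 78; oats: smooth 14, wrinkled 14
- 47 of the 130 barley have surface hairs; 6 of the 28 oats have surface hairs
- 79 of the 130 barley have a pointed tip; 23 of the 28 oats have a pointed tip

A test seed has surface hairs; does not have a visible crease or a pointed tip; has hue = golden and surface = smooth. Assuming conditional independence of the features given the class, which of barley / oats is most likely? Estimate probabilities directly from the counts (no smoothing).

barley

barley: (130/158) × (102/130) × (91/130) × (52/130) × (47/130) × (51/130) ≈ 0.0256379
oats: (28/158) × (15/28) × (14/28) × (14/28) × (6/28) × (5/28) ≈ 0.000908196
Highest score → barley.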